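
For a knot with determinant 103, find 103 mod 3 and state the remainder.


Step 1: A knot is p-colorable if and only if p divides its determinant.
Step 2: Compute 103 mod 3.
103 = 34 * 3 + 1
Step 3: 103 mod 3 = 1
Step 4: The knot is 3-colorable: no

1


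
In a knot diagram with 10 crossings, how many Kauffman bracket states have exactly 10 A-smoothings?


We choose which 10 of 10 crossings get A-smoothings.
C(10, 10) = 10! / (10! * 0!)
= 1

1


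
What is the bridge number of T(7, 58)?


The bridge number of T(p,q) is min(p,q).
min(7, 58) = 7

7


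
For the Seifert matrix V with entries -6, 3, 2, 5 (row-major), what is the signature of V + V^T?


Step 1: V + V^T = [[-12, 5], [5, 10]]
Step 2: trace = -2, det = -145
Step 3: Discriminant = (-2)^2 - 4*(-145) = 584
Step 4: Eigenvalues: 11.083, -13.083
Step 5: Signature = (# positive eigenvalues) - (# negative eigenvalues) = 0

0


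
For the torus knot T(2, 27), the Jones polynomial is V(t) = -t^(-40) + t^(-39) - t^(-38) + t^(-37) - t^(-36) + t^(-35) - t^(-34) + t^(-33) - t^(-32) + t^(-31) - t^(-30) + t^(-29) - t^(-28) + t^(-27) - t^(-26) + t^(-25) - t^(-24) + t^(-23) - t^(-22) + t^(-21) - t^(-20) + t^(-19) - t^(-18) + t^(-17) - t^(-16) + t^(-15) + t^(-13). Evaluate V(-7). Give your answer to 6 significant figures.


Substituting t = -7 into V(t) = -t^(-40) + t^(-39) - t^(-38) + t^(-37) - t^(-36) + t^(-35) - t^(-34) + t^(-33) - t^(-32) + t^(-31) - t^(-30) + t^(-29) - t^(-28) + t^(-27) - t^(-26) + t^(-25) - t^(-24) + t^(-23) - t^(-22) + t^(-21) - t^(-20) + t^(-19) - t^(-18) + t^(-17) - t^(-16) + t^(-15) + t^(-13):
  (-)t^(-40) = -1.57065e-34
  (+)t^(-39) = -1.09945e-33
  (-)t^(-38) = -7.69617e-33
  (+)t^(-37) = -5.38732e-32
  (-)t^(-36) = -3.77112e-31
  (+)t^(-35) = -2.63979e-30
  (-)t^(-34) = -1.84785e-29
  (+)t^(-33) = -1.29349e-28
  (-)t^(-32) = -9.05446e-28
  (+)t^(-31) = -6.33812e-27
  (-)t^(-30) = -4.43669e-26
  (+)t^(-29) = -3.10568e-25
  (-)t^(-28) = -2.17398e-24
  (+)t^(-27) = -1.52178e-23
  (-)t^(-26) = -1.06525e-22
  (+)t^(-25) = -7.45674e-22
  (-)t^(-24) = -5.21972e-21
  (+)t^(-23) = -3.6538e-20
  (-)t^(-22) = -2.55766e-19
  (+)t^(-21) = -1.79036e-18
  (-)t^(-20) = -1.25325e-17
  (+)t^(-19) = -8.77278e-17
  (-)t^(-18) = -6.14095e-16
  (+)t^(-17) = -4.29866e-15
  (-)t^(-16) = -3.00906e-14
  (+)t^(-15) = -2.10634e-13
  (+)t^(-13) = -1.03211e-11
Sum = (-1.57065e-34) + (-1.09945e-33) + (-7.69617e-33) + (-5.38732e-32) + (-3.77112e-31) + (-2.63979e-30) + (-1.84785e-29) + (-1.29349e-28) + (-9.05446e-28) + (-6.33812e-27) + (-4.43669e-26) + (-3.10568e-25) + (-2.17398e-24) + (-1.52178e-23) + (-1.06525e-22) + (-7.45674e-22) + (-5.21972e-21) + (-3.6538e-20) + (-2.55766e-19) + (-1.79036e-18) + (-1.25325e-17) + (-8.77278e-17) + (-6.14095e-16) + (-4.29866e-15) + (-3.00906e-14) + (-2.10634e-13) + (-1.03211e-11)
= -1.056682816e-11
Rounded to 6 significant figures: -1.05668e-11

-1.05668e-11


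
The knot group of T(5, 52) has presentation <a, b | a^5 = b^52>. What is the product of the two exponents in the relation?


The relation is a^5 = b^52.
Product of exponents = 5 * 52
= 260

260


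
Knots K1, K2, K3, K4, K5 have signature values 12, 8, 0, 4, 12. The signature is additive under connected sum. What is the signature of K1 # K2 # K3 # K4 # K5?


The signature is additive under connected sum.
signature(K1 # K2 # K3 # K4 # K5) = (12) + (8) + (0) + (4) + (12)
= 36

36


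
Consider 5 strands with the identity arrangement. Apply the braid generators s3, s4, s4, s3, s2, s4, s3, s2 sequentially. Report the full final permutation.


Starting with identity [1, 2, 3, 4, 5].
Apply generators in sequence:
  After s3: [1, 2, 4, 3, 5]
  After s4: [1, 2, 4, 5, 3]
  After s4: [1, 2, 4, 3, 5]
  After s3: [1, 2, 3, 4, 5]
  After s2: [1, 3, 2, 4, 5]
  After s4: [1, 3, 2, 5, 4]
  After s3: [1, 3, 5, 2, 4]
  After s2: [1, 5, 3, 2, 4]
Final permutation: [1, 5, 3, 2, 4]

[1, 5, 3, 2, 4]


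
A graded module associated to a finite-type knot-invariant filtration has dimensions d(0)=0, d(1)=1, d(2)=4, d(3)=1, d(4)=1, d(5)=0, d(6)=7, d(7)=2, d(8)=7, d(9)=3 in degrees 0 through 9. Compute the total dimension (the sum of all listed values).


Total dimension = d(0) + d(1) + ... + d(9)
= 0 + 1 + 4 + 1 + 1 + 0 + 7 + 2 + 7 + 3
= 26

26


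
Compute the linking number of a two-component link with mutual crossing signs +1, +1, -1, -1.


Step 1: Count positive crossings: 2
Step 2: Count negative crossings: 2
Step 3: Sum of signs = 2 - 2 = 0
Step 4: Linking number = sum/2 = 0/2 = 0

0


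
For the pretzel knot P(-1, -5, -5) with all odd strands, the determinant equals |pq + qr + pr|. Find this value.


Step 1: Compute pq + qr + pr.
pq = (-1)*(-5) = 5
qr = (-5)*(-5) = 25
pr = (-1)*(-5) = 5
pq + qr + pr = 5 + 25 + 5 = 35
Step 2: Take absolute value.
det(P(-1,-5,-5)) = |35| = 35

35


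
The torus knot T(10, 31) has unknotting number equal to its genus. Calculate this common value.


For a torus knot T(p,q), both the unknotting number and genus equal (p-1)(q-1)/2.
= (10-1)(31-1)/2
= 9*30/2
= 270/2 = 135

135


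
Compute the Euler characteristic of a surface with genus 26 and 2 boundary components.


chi = 2 - 2g - b
= 2 - 2*26 - 2
= 2 - 52 - 2 = -52

-52


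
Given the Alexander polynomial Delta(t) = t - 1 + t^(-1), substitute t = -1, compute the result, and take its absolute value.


Step 1: The polynomial has 3 terms with alternating signs, exponents from 1 down to -1.
Step 2: Substitute t = -1. The i-th term has coefficient (-1)^i and exponent (m-i),
  so its value is (-1)^i * (-1)^(m-i) = (-1)^m = -1 for every i.
Step 3: All 3 terms equal -1, so Delta(-1) = 3 * (-1) = -3
Step 4: |Delta(-1)| = 3

3


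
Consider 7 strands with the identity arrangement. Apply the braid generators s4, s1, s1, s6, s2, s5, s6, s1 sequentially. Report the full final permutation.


Starting with identity [1, 2, 3, 4, 5, 6, 7].
Apply generators in sequence:
  After s4: [1, 2, 3, 5, 4, 6, 7]
  After s1: [2, 1, 3, 5, 4, 6, 7]
  After s1: [1, 2, 3, 5, 4, 6, 7]
  After s6: [1, 2, 3, 5, 4, 7, 6]
  After s2: [1, 3, 2, 5, 4, 7, 6]
  After s5: [1, 3, 2, 5, 7, 4, 6]
  After s6: [1, 3, 2, 5, 7, 6, 4]
  After s1: [3, 1, 2, 5, 7, 6, 4]
Final permutation: [3, 1, 2, 5, 7, 6, 4]

[3, 1, 2, 5, 7, 6, 4]


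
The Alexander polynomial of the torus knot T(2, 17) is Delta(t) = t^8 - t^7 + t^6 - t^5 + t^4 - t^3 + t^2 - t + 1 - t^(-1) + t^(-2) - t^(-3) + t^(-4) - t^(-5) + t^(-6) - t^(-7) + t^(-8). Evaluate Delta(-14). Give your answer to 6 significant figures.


Substituting t = -14 into Delta(t) = t^8 - t^7 + t^6 - t^5 + t^4 - t^3 + t^2 - t + 1 - t^(-1) + t^(-2) - t^(-3) + t^(-4) - t^(-5) + t^(-6) - t^(-7) + t^(-8):
Term values: (1475789056) + (105413504) + (7529536) + (537824) + (38416) + (2744) + (196) + (14) + (1) + (0.0714286) + (0.00510204) + (0.000364431) + (2.60308e-05) + (1.85934e-06) + (1.3281e-07) + (9.48645e-09) + (6.77604e-10)
Sum = 1589311291
Rounded to 6 significant figures: 1.58931e+09

1.58931e+09


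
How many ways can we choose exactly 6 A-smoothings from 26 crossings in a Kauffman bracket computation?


We choose which 6 of 26 crossings get A-smoothings.
C(26, 6) = 26! / (6! * 20!)
= 230230

230230


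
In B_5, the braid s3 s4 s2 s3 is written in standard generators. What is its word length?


The word length counts the number of generators (including inverses).
Listing each generator: s3, s4, s2, s3
There are 4 generators in this braid word.

4


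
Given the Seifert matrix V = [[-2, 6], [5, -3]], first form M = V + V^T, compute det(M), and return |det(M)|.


Step 1: Form V + V^T where V = [[-2, 6], [5, -3]]
  V^T = [[-2, 5], [6, -3]]
  V + V^T = [[-4, 11], [11, -6]]
Step 2: det(V + V^T) = (-4)*(-6) - 11*11
  = 24 - 121 = -97
Step 3: Knot determinant = |det(V + V^T)| = |-97| = 97

97


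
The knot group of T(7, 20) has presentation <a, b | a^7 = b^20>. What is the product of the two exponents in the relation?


The relation is a^7 = b^20.
Product of exponents = 7 * 20
= 140

140


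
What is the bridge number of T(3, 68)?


The bridge number of T(p,q) is min(p,q).
min(3, 68) = 3

3


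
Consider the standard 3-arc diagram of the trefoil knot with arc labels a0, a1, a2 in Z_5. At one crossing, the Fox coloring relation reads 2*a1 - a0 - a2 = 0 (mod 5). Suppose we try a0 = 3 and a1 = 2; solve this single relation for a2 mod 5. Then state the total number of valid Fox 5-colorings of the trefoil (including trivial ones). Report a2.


Step 1: Apply the given crossing relation 2*a1 - a0 - a2 = 0 (mod 5).
  a2 = 2*a1 - a0 mod 5
  a2 = 2*2 - 3 mod 5
  a2 = 4 - 3 mod 5
  a2 = 1 mod 5 = 1
Step 2: The trefoil has determinant 3.
  Number of Fox p-colorings (p prime) is p^2 if p = 3, else p.
  Since 5 does not divide 3, only trivial (constant) colorings exist.
  (So the trial a0 = 3, a1 = 2 with a0 != a1 does NOT extend to a valid coloring of the whole trefoil: the other two crossing relations require 3*(a1 - a0) = 0 (mod 5), which fails.)
  Total colorings = 5
Step 3: a2 = 1, total Fox 5-colorings = 5

1


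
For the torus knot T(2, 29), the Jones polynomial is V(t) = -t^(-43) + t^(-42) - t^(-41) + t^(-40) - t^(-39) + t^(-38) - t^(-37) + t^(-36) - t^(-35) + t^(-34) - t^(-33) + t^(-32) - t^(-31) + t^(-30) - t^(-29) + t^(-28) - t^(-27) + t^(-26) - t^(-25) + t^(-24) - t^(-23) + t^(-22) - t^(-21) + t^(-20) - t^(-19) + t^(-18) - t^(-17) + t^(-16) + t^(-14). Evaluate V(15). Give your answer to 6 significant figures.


Substituting t = 15 into V(t) = -t^(-43) + t^(-42) - t^(-41) + t^(-40) - t^(-39) + t^(-38) - t^(-37) + t^(-36) - t^(-35) + t^(-34) - t^(-33) + t^(-32) - t^(-31) + t^(-30) - t^(-29) + t^(-28) - t^(-27) + t^(-26) - t^(-25) + t^(-24) - t^(-23) + t^(-22) - t^(-21) + t^(-20) - t^(-19) + t^(-18) - t^(-17) + t^(-16) + t^(-14):
  (-)t^(-43) = -2.67964e-51
  (+)t^(-42) = 4.01945e-50
  (-)t^(-41) = -6.02918e-49
  (+)t^(-40) = 9.04377e-48
  (-)t^(-39) = -1.35657e-46
  (+)t^(-38) = 2.03485e-45
  (-)t^(-37) = -3.05227e-44
  (+)t^(-36) = 4.57841e-43
  (-)t^(-35) = -6.86761e-42
  (+)t^(-34) = 1.03014e-40
  (-)t^(-33) = -1.54521e-39
  (+)t^(-32) = 2.31782e-38
  (-)t^(-31) = -3.47673e-37
  (+)t^(-30) = 5.2151e-36
  (-)t^(-29) = -7.82264e-35
  (+)t^(-28) = 1.1734e-33
  (-)t^(-27) = -1.76009e-32
  (+)t^(-26) = 2.64014e-31
  (-)t^(-25) = -3.96021e-30
  (+)t^(-24) = 5.94032e-29
  (-)t^(-23) = -8.91048e-28
  (+)t^(-22) = 1.33657e-26
  (-)t^(-21) = -2.00486e-25
  (+)t^(-20) = 3.00729e-24
  (-)t^(-19) = -4.51093e-23
  (+)t^(-18) = 6.76639e-22
  (-)t^(-17) = -1.01496e-20
  (+)t^(-16) = 1.52244e-19
  (+)t^(-14) = 3.42549e-17
Sum = (-2.67964e-51) + (4.01945e-50) + (-6.02918e-49) + (9.04377e-48) + (-1.35657e-46) + (2.03485e-45) + (-3.05227e-44) + (4.57841e-43) + (-6.86761e-42) + (1.03014e-40) + (-1.54521e-39) + (2.31782e-38) + (-3.47673e-37) + (5.2151e-36) + (-7.82264e-35) + (1.1734e-33) + (-1.76009e-32) + (2.64014e-31) + (-3.96021e-30) + (5.94032e-29) + (-8.91048e-28) + (1.33657e-26) + (-2.00486e-25) + (3.00729e-24) + (-4.51093e-23) + (6.76639e-22) + (-1.01496e-20) + (1.52244e-19) + (3.42549e-17)
= 3.439760255e-17
Rounded to 6 significant figures: 3.43976e-17

3.43976e-17


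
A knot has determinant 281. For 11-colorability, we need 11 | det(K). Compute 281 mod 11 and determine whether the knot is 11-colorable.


Step 1: A knot is p-colorable if and only if p divides its determinant.
Step 2: Compute 281 mod 11.
281 = 25 * 11 + 6
Step 3: 281 mod 11 = 6
Step 4: The knot is 11-colorable: no

6


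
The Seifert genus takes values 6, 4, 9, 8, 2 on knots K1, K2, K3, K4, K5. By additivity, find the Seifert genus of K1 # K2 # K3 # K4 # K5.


The Seifert genus is additive under connected sum.
Seifert genus(K1 # K2 # K3 # K4 # K5) = (6) + (4) + (9) + (8) + (2)
= 29

29


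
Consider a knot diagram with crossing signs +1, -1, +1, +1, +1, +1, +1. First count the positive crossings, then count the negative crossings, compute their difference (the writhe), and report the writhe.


Step 1: Count positive crossings (+1).
Positive crossings: 6
Step 2: Count negative crossings (-1).
Negative crossings: 1
Step 3: Writhe = (positive) - (negative)
w = 6 - 1 = 5
Step 4: |w| = 5, and w is positive

5


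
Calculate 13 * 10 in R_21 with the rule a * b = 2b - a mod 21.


13 * 10 = 2*10 - 13 mod 21
= 20 - 13 mod 21
= 7 mod 21 = 7

7


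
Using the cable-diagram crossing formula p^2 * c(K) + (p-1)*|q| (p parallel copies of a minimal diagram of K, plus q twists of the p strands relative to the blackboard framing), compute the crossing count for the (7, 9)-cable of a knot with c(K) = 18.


Step 1: Each of the c(K) crossings of the companion diagram becomes p*p = p^2 crossings among the p parallel strands, and each of the |q| twists s_1 s_2 ... s_(p-1) adds (p-1) crossings.
  Crossings = p^2 * c(K) + (p-1)*|q|
Step 2: = 7^2 * 18 + (7-1)*9
Step 3: = 49*18 + 6*9
Step 4: = 882 + 54 = 936

936


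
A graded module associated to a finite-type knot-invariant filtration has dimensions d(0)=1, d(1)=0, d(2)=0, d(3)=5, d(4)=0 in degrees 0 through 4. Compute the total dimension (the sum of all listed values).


Total dimension = d(0) + d(1) + ... + d(4)
= 1 + 0 + 0 + 5 + 0
= 6

6


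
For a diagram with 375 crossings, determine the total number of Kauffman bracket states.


Each crossing contributes 2 choices (A-smoothing or B-smoothing).
Total states = 2^375 = 76957043352332967211482500195592995713046365762627825523336510555167425334955489475418488779072100860950445293568

76957043352332967211482500195592995713046365762627825523336510555167425334955489475418488779072100860950445293568


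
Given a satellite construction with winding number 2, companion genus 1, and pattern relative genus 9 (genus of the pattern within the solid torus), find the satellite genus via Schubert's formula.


Schubert: g(satellite) = g_rel(pattern) + |winding| * g(companion),
where g_rel(pattern) is the genus of the pattern relative to the solid torus.
= 9 + 2 * 1
= 9 + 2 = 11

11


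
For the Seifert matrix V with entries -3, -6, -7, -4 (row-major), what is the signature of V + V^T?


Step 1: V + V^T = [[-6, -13], [-13, -8]]
Step 2: trace = -14, det = -121
Step 3: Discriminant = (-14)^2 - 4*(-121) = 680
Step 4: Eigenvalues: 6.0384, -20.0384
Step 5: Signature = (# positive eigenvalues) - (# negative eigenvalues) = 0

0


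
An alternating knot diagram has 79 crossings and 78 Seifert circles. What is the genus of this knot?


For alternating knots, g = (c - s + 1)/2.
= (79 - 78 + 1)/2
= 2/2 = 1

1


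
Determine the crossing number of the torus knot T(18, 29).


For a torus knot T(p, q) with gcd(p,q)=1,
the crossing number is min(p*(q-1), q*(p-1)).
p*(q-1) = 18*28 = 504
q*(p-1) = 29*17 = 493
min(504, 493) = 493

493


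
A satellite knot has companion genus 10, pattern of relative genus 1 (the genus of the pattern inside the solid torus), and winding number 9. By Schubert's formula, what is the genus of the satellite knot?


Schubert: g(satellite) = g_rel(pattern) + |winding| * g(companion),
where g_rel(pattern) is the genus of the pattern relative to the solid torus.
= 1 + 9 * 10
= 1 + 90 = 91

91


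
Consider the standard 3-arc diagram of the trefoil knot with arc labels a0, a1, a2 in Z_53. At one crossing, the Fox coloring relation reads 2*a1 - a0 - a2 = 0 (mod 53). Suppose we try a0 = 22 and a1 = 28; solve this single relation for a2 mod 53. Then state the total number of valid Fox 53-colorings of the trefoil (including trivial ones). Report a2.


Step 1: Apply the given crossing relation 2*a1 - a0 - a2 = 0 (mod 53).
  a2 = 2*a1 - a0 mod 53
  a2 = 2*28 - 22 mod 53
  a2 = 56 - 22 mod 53
  a2 = 34 mod 53 = 34
Step 2: The trefoil has determinant 3.
  Number of Fox p-colorings (p prime) is p^2 if p = 3, else p.
  Since 53 does not divide 3, only trivial (constant) colorings exist.
  (So the trial a0 = 22, a1 = 28 with a0 != a1 does NOT extend to a valid coloring of the whole trefoil: the other two crossing relations require 3*(a1 - a0) = 0 (mod 53), which fails.)
  Total colorings = 53
Step 3: a2 = 34, total Fox 53-colorings = 53

34


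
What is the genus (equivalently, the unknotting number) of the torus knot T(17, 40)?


For a torus knot T(p,q), both the unknotting number and genus equal (p-1)(q-1)/2.
= (17-1)(40-1)/2
= 16*39/2
= 624/2 = 312

312


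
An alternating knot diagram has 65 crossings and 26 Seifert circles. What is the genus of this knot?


For alternating knots, g = (c - s + 1)/2.
= (65 - 26 + 1)/2
= 40/2 = 20

20


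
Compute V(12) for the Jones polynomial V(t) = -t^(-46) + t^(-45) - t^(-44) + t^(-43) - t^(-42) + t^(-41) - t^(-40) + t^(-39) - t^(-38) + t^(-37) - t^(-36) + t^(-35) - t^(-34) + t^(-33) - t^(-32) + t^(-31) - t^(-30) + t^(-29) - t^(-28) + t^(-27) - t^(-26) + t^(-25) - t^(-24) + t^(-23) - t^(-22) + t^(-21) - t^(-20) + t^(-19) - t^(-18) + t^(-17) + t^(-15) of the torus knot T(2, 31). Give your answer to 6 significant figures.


Substituting t = 12 into V(t) = -t^(-46) + t^(-45) - t^(-44) + t^(-43) - t^(-42) + t^(-41) - t^(-40) + t^(-39) - t^(-38) + t^(-37) - t^(-36) + t^(-35) - t^(-34) + t^(-33) - t^(-32) + t^(-31) - t^(-30) + t^(-29) - t^(-28) + t^(-27) - t^(-26) + t^(-25) - t^(-24) + t^(-23) - t^(-22) + t^(-21) - t^(-20) + t^(-19) - t^(-18) + t^(-17) + t^(-15):
  (-)t^(-46) = -2.27857e-50
  (+)t^(-45) = 2.73429e-49
  (-)t^(-44) = -3.28114e-48
  (+)t^(-43) = 3.93737e-47
  (-)t^(-42) = -4.72485e-46
  (+)t^(-41) = 5.66982e-45
  (-)t^(-40) = -6.80378e-44
  (+)t^(-39) = 8.16453e-43
  (-)t^(-38) = -9.79744e-42
  (+)t^(-37) = 1.17569e-40
  (-)t^(-36) = -1.41083e-39
  (+)t^(-35) = 1.693e-38
  (-)t^(-34) = -2.0316e-37
  (+)t^(-33) = 2.43792e-36
  (-)t^(-32) = -2.9255e-35
  (+)t^(-31) = 3.5106e-34
  (-)t^(-30) = -4.21272e-33
  (+)t^(-29) = 5.05526e-32
  (-)t^(-28) = -6.06632e-31
  (+)t^(-27) = 7.27958e-30
  (-)t^(-26) = -8.7355e-29
  (+)t^(-25) = 1.04826e-27
  (-)t^(-24) = -1.25791e-26
  (+)t^(-23) = 1.50949e-25
  (-)t^(-22) = -1.81139e-24
  (+)t^(-21) = 2.17367e-23
  (-)t^(-20) = -2.60841e-22
  (+)t^(-19) = 3.13009e-21
  (-)t^(-18) = -3.7561e-20
  (+)t^(-17) = 4.50732e-19
  (+)t^(-15) = 6.49055e-17
Sum = (-2.27857e-50) + (2.73429e-49) + (-3.28114e-48) + (3.93737e-47) + (-4.72485e-46) + (5.66982e-45) + (-6.80378e-44) + (8.16453e-43) + (-9.79744e-42) + (1.17569e-40) + (-1.41083e-39) + (1.693e-38) + (-2.0316e-37) + (2.43792e-36) + (-2.9255e-35) + (3.5106e-34) + (-4.21272e-33) + (5.05526e-32) + (-6.06632e-31) + (7.27958e-30) + (-8.7355e-29) + (1.04826e-27) + (-1.25791e-26) + (1.50949e-25) + (-1.81139e-24) + (2.17367e-23) + (-2.60841e-22) + (3.13009e-21) + (-3.7561e-20) + (4.50732e-19) + (6.49055e-17)
= 6.532153223e-17
Rounded to 6 significant figures: 6.53215e-17

6.53215e-17


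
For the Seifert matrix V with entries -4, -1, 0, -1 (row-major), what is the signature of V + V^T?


Step 1: V + V^T = [[-8, -1], [-1, -2]]
Step 2: trace = -10, det = 15
Step 3: Discriminant = (-10)^2 - 4*15 = 40
Step 4: Eigenvalues: -1.83772, -8.16228
Step 5: Signature = (# positive eigenvalues) - (# negative eigenvalues) = -2

-2


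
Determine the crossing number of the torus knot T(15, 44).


For a torus knot T(p, q) with gcd(p,q)=1,
the crossing number is min(p*(q-1), q*(p-1)).
p*(q-1) = 15*43 = 645
q*(p-1) = 44*14 = 616
min(645, 616) = 616

616


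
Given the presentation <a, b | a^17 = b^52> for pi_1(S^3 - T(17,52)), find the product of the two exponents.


The relation is a^17 = b^52.
Product of exponents = 17 * 52
= 884

884


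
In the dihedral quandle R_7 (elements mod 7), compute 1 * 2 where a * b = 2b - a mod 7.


1 * 2 = 2*2 - 1 mod 7
= 4 - 1 mod 7
= 3 mod 7 = 3

3


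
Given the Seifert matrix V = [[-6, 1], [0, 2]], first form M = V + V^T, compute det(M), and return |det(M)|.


Step 1: Form V + V^T where V = [[-6, 1], [0, 2]]
  V^T = [[-6, 0], [1, 2]]
  V + V^T = [[-12, 1], [1, 4]]
Step 2: det(V + V^T) = (-12)*4 - 1*1
  = -48 - 1 = -49
Step 3: Knot determinant = |det(V + V^T)| = |-49| = 49

49


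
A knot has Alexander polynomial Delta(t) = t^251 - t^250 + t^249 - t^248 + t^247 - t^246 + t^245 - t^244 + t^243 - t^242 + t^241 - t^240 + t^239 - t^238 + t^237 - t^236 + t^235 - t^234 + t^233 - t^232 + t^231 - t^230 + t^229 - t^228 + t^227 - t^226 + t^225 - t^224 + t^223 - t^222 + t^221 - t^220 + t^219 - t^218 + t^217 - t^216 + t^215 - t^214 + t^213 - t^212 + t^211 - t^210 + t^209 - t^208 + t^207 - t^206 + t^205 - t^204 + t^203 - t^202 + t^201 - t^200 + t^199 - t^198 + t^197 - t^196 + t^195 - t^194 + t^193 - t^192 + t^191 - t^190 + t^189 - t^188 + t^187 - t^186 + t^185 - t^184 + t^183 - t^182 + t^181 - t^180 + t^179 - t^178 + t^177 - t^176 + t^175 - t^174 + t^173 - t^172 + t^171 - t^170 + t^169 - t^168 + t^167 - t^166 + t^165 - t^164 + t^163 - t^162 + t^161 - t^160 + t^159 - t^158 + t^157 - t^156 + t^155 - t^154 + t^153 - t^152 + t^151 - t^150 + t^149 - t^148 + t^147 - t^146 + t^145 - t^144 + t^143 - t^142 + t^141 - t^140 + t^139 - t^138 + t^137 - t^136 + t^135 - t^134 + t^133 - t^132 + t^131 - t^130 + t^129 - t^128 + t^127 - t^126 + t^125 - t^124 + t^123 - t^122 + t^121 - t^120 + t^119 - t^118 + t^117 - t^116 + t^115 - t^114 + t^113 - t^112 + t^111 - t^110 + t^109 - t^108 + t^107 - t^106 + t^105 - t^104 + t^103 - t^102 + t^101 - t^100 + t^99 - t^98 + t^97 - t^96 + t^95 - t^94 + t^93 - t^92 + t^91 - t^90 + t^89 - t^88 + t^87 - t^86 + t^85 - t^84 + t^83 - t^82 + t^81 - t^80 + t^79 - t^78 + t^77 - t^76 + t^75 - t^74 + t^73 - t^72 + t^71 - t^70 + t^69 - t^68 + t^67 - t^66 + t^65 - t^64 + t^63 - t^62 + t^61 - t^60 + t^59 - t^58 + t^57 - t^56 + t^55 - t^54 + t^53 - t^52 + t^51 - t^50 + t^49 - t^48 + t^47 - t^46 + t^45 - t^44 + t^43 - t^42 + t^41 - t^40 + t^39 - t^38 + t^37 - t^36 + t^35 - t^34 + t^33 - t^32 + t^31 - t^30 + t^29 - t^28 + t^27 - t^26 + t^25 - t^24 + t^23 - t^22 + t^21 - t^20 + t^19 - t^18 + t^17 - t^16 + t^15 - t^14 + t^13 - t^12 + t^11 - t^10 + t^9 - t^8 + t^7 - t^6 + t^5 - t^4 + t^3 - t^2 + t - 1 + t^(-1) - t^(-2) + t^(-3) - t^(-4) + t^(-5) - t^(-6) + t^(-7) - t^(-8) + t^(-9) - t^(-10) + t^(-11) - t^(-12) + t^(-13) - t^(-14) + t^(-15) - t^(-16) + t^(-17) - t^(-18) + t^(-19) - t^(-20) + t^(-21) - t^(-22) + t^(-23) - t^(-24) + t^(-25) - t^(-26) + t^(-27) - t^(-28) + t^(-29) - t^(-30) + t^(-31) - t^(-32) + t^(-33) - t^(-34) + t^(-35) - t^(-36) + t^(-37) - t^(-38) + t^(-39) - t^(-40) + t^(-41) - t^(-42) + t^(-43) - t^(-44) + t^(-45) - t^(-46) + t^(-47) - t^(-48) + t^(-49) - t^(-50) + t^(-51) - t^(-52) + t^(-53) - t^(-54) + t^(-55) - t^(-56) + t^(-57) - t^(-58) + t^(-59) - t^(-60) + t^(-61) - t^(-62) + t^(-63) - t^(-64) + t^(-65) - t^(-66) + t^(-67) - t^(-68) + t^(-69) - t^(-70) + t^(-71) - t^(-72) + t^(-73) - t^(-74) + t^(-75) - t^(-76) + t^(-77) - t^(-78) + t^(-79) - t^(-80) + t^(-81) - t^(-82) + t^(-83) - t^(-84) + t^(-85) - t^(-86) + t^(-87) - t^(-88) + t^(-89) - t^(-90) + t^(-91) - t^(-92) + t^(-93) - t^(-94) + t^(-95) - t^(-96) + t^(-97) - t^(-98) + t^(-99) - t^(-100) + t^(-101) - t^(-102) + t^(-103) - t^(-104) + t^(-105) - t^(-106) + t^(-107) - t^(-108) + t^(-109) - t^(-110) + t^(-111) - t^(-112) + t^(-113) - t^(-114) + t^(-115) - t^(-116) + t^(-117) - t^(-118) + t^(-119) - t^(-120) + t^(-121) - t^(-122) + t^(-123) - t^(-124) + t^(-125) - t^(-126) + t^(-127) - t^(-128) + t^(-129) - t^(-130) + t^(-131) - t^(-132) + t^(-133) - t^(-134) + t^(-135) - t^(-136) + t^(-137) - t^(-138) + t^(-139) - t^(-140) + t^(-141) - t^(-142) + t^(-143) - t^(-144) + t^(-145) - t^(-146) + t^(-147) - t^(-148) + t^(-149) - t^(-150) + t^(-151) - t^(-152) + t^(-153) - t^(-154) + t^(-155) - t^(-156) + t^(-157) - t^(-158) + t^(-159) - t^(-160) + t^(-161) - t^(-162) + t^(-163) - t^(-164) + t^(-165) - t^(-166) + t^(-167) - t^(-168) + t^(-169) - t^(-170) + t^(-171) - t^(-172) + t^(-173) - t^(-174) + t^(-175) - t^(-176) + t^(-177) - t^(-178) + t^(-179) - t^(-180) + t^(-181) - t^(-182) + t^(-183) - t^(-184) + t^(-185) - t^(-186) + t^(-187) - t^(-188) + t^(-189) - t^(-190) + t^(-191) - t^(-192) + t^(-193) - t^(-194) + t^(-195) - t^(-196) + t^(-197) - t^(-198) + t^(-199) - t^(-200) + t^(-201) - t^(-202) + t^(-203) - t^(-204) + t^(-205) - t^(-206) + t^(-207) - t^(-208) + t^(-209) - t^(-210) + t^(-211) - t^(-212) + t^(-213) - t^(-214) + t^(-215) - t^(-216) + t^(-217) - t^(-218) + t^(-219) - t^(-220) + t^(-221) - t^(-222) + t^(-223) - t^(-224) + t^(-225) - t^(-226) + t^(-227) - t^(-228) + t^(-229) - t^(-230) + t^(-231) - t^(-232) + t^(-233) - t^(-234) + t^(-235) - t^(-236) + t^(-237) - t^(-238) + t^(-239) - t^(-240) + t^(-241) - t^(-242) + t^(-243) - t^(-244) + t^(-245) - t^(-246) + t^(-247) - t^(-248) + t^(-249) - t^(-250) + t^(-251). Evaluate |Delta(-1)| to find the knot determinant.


Step 1: The polynomial has 503 terms with alternating signs, exponents from 251 down to -251.
Step 2: Substitute t = -1. The i-th term has coefficient (-1)^i and exponent (m-i),
  so its value is (-1)^i * (-1)^(m-i) = (-1)^m = -1 for every i.
Step 3: All 503 terms equal -1, so Delta(-1) = 503 * (-1) = -503
Step 4: |Delta(-1)| = 503

503


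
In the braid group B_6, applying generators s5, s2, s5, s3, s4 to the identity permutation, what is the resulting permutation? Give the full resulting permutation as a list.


Starting with identity [1, 2, 3, 4, 5, 6].
Apply generators in sequence:
  After s5: [1, 2, 3, 4, 6, 5]
  After s2: [1, 3, 2, 4, 6, 5]
  After s5: [1, 3, 2, 4, 5, 6]
  After s3: [1, 3, 4, 2, 5, 6]
  After s4: [1, 3, 4, 5, 2, 6]
Final permutation: [1, 3, 4, 5, 2, 6]

[1, 3, 4, 5, 2, 6]


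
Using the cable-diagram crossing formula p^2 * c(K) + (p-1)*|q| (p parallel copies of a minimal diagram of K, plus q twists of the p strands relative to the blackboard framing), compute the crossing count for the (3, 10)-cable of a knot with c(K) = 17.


Step 1: Each of the c(K) crossings of the companion diagram becomes p*p = p^2 crossings among the p parallel strands, and each of the |q| twists s_1 s_2 ... s_(p-1) adds (p-1) crossings.
  Crossings = p^2 * c(K) + (p-1)*|q|
Step 2: = 3^2 * 17 + (3-1)*10
Step 3: = 9*17 + 2*10
Step 4: = 153 + 20 = 173

173


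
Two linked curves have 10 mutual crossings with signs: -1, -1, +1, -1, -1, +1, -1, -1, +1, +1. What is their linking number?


Step 1: Count positive crossings: 4
Step 2: Count negative crossings: 6
Step 3: Sum of signs = 4 - 6 = -2
Step 4: Linking number = sum/2 = -2/2 = -1

-1


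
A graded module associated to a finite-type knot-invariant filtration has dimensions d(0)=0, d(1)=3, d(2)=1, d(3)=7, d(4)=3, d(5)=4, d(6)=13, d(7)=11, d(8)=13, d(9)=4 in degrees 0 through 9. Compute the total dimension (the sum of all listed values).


Total dimension = d(0) + d(1) + ... + d(9)
= 0 + 3 + 1 + 7 + 3 + 4 + 13 + 11 + 13 + 4
= 59

59


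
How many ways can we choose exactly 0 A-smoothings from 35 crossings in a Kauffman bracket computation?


We choose which 0 of 35 crossings get A-smoothings.
C(35, 0) = 35! / (0! * 35!)
= 1

1


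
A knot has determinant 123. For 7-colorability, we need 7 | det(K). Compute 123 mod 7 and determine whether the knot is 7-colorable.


Step 1: A knot is p-colorable if and only if p divides its determinant.
Step 2: Compute 123 mod 7.
123 = 17 * 7 + 4
Step 3: 123 mod 7 = 4
Step 4: The knot is 7-colorable: no

4


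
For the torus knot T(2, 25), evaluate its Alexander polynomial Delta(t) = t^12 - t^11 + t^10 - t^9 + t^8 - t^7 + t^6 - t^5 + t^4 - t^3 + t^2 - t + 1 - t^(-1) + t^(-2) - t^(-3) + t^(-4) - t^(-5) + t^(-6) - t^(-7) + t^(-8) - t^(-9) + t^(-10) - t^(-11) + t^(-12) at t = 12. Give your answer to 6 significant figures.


Substituting t = 12 into Delta(t) = t^12 - t^11 + t^10 - t^9 + t^8 - t^7 + t^6 - t^5 + t^4 - t^3 + t^2 - t + 1 - t^(-1) + t^(-2) - t^(-3) + t^(-4) - t^(-5) + t^(-6) - t^(-7) + t^(-8) - t^(-9) + t^(-10) - t^(-11) + t^(-12):
Term values: (8916100448256) + (-743008370688) + (61917364224) + (-5159780352) + (429981696) + (-35831808) + (2985984) + (-248832) + (20736) + (-1728) + (144) + (-12) + (1) + (-0.0833333) + (0.00694444) + (-0.000578704) + (4.82253e-05) + (-4.01878e-06) + (3.34898e-07) + (-2.79082e-08) + (2.32568e-09) + (-1.93807e-10) + (1.61506e-11) + (-1.34588e-12) + (1.12157e-13)
Sum = 8.230246568e+12
Rounded to 6 significant figures: 8.23025e+12

8.23025e+12


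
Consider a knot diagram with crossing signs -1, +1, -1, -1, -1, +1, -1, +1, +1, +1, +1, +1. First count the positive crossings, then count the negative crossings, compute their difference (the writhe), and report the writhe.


Step 1: Count positive crossings (+1).
Positive crossings: 7
Step 2: Count negative crossings (-1).
Negative crossings: 5
Step 3: Writhe = (positive) - (negative)
w = 7 - 5 = 2
Step 4: |w| = 2, and w is positive

2


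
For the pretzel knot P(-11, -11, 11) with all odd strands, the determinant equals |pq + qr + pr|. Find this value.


Step 1: Compute pq + qr + pr.
pq = (-11)*(-11) = 121
qr = (-11)*11 = -121
pr = (-11)*11 = -121
pq + qr + pr = 121 + (-121) + (-121) = -121
Step 2: Take absolute value.
det(P(-11,-11,11)) = |-121| = 121

121


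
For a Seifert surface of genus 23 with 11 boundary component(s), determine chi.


chi = 2 - 2g - b
= 2 - 2*23 - 11
= 2 - 46 - 11 = -55

-55


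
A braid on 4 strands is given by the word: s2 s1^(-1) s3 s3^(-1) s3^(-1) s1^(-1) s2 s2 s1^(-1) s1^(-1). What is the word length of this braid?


The word length counts the number of generators (including inverses).
Listing each generator: s2, s1^(-1), s3, s3^(-1), s3^(-1), s1^(-1), s2, s2, s1^(-1), s1^(-1)
There are 10 generators in this braid word.

10


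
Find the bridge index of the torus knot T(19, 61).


The bridge number of T(p,q) is min(p,q).
min(19, 61) = 19

19


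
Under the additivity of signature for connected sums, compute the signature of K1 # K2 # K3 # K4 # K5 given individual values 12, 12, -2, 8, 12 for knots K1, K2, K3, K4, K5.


The signature is additive under connected sum.
signature(K1 # K2 # K3 # K4 # K5) = (12) + (12) + (-2) + (8) + (12)
= 42

42


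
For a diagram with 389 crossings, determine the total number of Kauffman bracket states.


Each crossing contributes 2 choices (A-smoothing or B-smoothing).
Total states = 2^389 = 1260864198284623334792929283204595641762551656654894293374345388935863096687910739565256520156317300505812095689818112

1260864198284623334792929283204595641762551656654894293374345388935863096687910739565256520156317300505812095689818112


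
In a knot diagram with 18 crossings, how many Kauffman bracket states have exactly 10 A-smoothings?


We choose which 10 of 18 crossings get A-smoothings.
C(18, 10) = 18! / (10! * 8!)
= 43758

43758


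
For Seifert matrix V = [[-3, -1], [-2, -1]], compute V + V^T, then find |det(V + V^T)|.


Step 1: Form V + V^T where V = [[-3, -1], [-2, -1]]
  V^T = [[-3, -2], [-1, -1]]
  V + V^T = [[-6, -3], [-3, -2]]
Step 2: det(V + V^T) = (-6)*(-2) - (-3)*(-3)
  = 12 - 9 = 3
Step 3: Knot determinant = |det(V + V^T)| = |3| = 3

3


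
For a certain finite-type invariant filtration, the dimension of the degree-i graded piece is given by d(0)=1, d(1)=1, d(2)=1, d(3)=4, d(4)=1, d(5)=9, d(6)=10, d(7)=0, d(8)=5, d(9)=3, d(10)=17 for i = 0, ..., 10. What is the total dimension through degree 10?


Total dimension = d(0) + d(1) + ... + d(10)
= 1 + 1 + 1 + 4 + 1 + 9 + 10 + 0 + 5 + 3 + 17
= 52

52


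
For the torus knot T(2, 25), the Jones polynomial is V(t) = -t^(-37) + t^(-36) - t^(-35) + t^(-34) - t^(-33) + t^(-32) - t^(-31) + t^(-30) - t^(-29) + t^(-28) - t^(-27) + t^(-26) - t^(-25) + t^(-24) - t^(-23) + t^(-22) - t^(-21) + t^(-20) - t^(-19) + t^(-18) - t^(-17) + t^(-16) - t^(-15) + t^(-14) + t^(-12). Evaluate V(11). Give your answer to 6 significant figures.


Substituting t = 11 into V(t) = -t^(-37) + t^(-36) - t^(-35) + t^(-34) - t^(-33) + t^(-32) - t^(-31) + t^(-30) - t^(-29) + t^(-28) - t^(-27) + t^(-26) - t^(-25) + t^(-24) - t^(-23) + t^(-22) - t^(-21) + t^(-20) - t^(-19) + t^(-18) - t^(-17) + t^(-16) - t^(-15) + t^(-14) + t^(-12):
  (-)t^(-37) = -2.94083e-39
  (+)t^(-36) = 3.23492e-38
  (-)t^(-35) = -3.55841e-37
  (+)t^(-34) = 3.91425e-36
  (-)t^(-33) = -4.30568e-35
  (+)t^(-32) = 4.73624e-34
  (-)t^(-31) = -5.20987e-33
  (+)t^(-30) = 5.73086e-32
  (-)t^(-29) = -6.30394e-31
  (+)t^(-28) = 6.93433e-30
  (-)t^(-27) = -7.62777e-29
  (+)t^(-26) = 8.39055e-28
  (-)t^(-25) = -9.2296e-27
  (+)t^(-24) = 1.01526e-25
  (-)t^(-23) = -1.11678e-24
  (+)t^(-22) = 1.22846e-23
  (-)t^(-21) = -1.35131e-22
  (+)t^(-20) = 1.48644e-21
  (-)t^(-19) = -1.63508e-20
  (+)t^(-18) = 1.79859e-19
  (-)t^(-17) = -1.97845e-18
  (+)t^(-16) = 2.17629e-17
  (-)t^(-15) = -2.39392e-16
  (+)t^(-14) = 2.63331e-15
  (+)t^(-12) = 3.18631e-13
Sum = (-2.94083e-39) + (3.23492e-38) + (-3.55841e-37) + (3.91425e-36) + (-4.30568e-35) + (4.73624e-34) + (-5.20987e-33) + (5.73086e-32) + (-6.30394e-31) + (6.93433e-30) + (-7.62777e-29) + (8.39055e-28) + (-9.2296e-27) + (1.01526e-25) + (-1.11678e-24) + (1.22846e-23) + (-1.35131e-22) + (1.48644e-21) + (-1.63508e-20) + (1.79859e-19) + (-1.97845e-18) + (2.17629e-17) + (-2.39392e-16) + (2.63331e-15) + (3.18631e-13)
= 3.210446875e-13
Rounded to 6 significant figures: 3.21045e-13

3.21045e-13


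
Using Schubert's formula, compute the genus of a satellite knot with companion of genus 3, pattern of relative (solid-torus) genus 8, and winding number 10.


Schubert: g(satellite) = g_rel(pattern) + |winding| * g(companion),
where g_rel(pattern) is the genus of the pattern relative to the solid torus.
= 8 + 10 * 3
= 8 + 30 = 38

38


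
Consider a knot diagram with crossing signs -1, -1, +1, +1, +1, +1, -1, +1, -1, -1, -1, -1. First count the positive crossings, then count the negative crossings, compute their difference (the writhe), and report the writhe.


Step 1: Count positive crossings (+1).
Positive crossings: 5
Step 2: Count negative crossings (-1).
Negative crossings: 7
Step 3: Writhe = (positive) - (negative)
w = 5 - 7 = -2
Step 4: |w| = 2, and w is negative

-2


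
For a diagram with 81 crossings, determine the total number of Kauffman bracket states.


Each crossing contributes 2 choices (A-smoothing or B-smoothing).
Total states = 2^81 = 2417851639229258349412352

2417851639229258349412352


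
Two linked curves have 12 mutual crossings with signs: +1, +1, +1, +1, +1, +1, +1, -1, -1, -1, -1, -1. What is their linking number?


Step 1: Count positive crossings: 7
Step 2: Count negative crossings: 5
Step 3: Sum of signs = 7 - 5 = 2
Step 4: Linking number = sum/2 = 2/2 = 1

1


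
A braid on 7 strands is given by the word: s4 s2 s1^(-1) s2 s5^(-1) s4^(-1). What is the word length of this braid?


The word length counts the number of generators (including inverses).
Listing each generator: s4, s2, s1^(-1), s2, s5^(-1), s4^(-1)
There are 6 generators in this braid word.

6


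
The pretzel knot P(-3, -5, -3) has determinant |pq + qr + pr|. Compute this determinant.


Step 1: Compute pq + qr + pr.
pq = (-3)*(-5) = 15
qr = (-5)*(-3) = 15
pr = (-3)*(-3) = 9
pq + qr + pr = 15 + 15 + 9 = 39
Step 2: Take absolute value.
det(P(-3,-5,-3)) = |39| = 39

39


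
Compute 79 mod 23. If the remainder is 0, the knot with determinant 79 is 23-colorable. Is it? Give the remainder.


Step 1: A knot is p-colorable if and only if p divides its determinant.
Step 2: Compute 79 mod 23.
79 = 3 * 23 + 10
Step 3: 79 mod 23 = 10
Step 4: The knot is 23-colorable: no

10


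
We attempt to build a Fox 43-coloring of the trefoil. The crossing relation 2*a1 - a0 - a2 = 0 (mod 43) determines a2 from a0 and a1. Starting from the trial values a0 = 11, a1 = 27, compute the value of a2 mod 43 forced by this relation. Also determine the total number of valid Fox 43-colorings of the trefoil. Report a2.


Step 1: Apply the given crossing relation 2*a1 - a0 - a2 = 0 (mod 43).
  a2 = 2*a1 - a0 mod 43
  a2 = 2*27 - 11 mod 43
  a2 = 54 - 11 mod 43
  a2 = 43 mod 43 = 0
Step 2: The trefoil has determinant 3.
  Number of Fox p-colorings (p prime) is p^2 if p = 3, else p.
  Since 43 does not divide 3, only trivial (constant) colorings exist.
  (So the trial a0 = 11, a1 = 27 with a0 != a1 does NOT extend to a valid coloring of the whole trefoil: the other two crossing relations require 3*(a1 - a0) = 0 (mod 43), which fails.)
  Total colorings = 43
Step 3: a2 = 0, total Fox 43-colorings = 43

0


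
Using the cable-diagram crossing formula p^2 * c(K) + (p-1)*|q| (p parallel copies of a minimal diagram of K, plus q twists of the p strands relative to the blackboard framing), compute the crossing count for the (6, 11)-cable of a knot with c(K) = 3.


Step 1: Each of the c(K) crossings of the companion diagram becomes p*p = p^2 crossings among the p parallel strands, and each of the |q| twists s_1 s_2 ... s_(p-1) adds (p-1) crossings.
  Crossings = p^2 * c(K) + (p-1)*|q|
Step 2: = 6^2 * 3 + (6-1)*11
Step 3: = 36*3 + 5*11
Step 4: = 108 + 55 = 163

163


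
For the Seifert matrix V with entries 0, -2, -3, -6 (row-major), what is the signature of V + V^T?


Step 1: V + V^T = [[0, -5], [-5, -12]]
Step 2: trace = -12, det = -25
Step 3: Discriminant = (-12)^2 - 4*(-25) = 244
Step 4: Eigenvalues: 1.81025, -13.8102
Step 5: Signature = (# positive eigenvalues) - (# negative eigenvalues) = 0

0


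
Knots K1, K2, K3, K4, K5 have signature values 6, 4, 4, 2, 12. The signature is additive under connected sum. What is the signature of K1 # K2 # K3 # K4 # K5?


The signature is additive under connected sum.
signature(K1 # K2 # K3 # K4 # K5) = (6) + (4) + (4) + (2) + (12)
= 28

28


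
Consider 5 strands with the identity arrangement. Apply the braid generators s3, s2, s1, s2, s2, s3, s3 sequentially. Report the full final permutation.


Starting with identity [1, 2, 3, 4, 5].
Apply generators in sequence:
  After s3: [1, 2, 4, 3, 5]
  After s2: [1, 4, 2, 3, 5]
  After s1: [4, 1, 2, 3, 5]
  After s2: [4, 2, 1, 3, 5]
  After s2: [4, 1, 2, 3, 5]
  After s3: [4, 1, 3, 2, 5]
  After s3: [4, 1, 2, 3, 5]
Final permutation: [4, 1, 2, 3, 5]

[4, 1, 2, 3, 5]


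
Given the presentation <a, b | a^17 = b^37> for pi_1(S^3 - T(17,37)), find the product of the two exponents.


The relation is a^17 = b^37.
Product of exponents = 17 * 37
= 629

629


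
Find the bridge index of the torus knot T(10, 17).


The bridge number of T(p,q) is min(p,q).
min(10, 17) = 10

10


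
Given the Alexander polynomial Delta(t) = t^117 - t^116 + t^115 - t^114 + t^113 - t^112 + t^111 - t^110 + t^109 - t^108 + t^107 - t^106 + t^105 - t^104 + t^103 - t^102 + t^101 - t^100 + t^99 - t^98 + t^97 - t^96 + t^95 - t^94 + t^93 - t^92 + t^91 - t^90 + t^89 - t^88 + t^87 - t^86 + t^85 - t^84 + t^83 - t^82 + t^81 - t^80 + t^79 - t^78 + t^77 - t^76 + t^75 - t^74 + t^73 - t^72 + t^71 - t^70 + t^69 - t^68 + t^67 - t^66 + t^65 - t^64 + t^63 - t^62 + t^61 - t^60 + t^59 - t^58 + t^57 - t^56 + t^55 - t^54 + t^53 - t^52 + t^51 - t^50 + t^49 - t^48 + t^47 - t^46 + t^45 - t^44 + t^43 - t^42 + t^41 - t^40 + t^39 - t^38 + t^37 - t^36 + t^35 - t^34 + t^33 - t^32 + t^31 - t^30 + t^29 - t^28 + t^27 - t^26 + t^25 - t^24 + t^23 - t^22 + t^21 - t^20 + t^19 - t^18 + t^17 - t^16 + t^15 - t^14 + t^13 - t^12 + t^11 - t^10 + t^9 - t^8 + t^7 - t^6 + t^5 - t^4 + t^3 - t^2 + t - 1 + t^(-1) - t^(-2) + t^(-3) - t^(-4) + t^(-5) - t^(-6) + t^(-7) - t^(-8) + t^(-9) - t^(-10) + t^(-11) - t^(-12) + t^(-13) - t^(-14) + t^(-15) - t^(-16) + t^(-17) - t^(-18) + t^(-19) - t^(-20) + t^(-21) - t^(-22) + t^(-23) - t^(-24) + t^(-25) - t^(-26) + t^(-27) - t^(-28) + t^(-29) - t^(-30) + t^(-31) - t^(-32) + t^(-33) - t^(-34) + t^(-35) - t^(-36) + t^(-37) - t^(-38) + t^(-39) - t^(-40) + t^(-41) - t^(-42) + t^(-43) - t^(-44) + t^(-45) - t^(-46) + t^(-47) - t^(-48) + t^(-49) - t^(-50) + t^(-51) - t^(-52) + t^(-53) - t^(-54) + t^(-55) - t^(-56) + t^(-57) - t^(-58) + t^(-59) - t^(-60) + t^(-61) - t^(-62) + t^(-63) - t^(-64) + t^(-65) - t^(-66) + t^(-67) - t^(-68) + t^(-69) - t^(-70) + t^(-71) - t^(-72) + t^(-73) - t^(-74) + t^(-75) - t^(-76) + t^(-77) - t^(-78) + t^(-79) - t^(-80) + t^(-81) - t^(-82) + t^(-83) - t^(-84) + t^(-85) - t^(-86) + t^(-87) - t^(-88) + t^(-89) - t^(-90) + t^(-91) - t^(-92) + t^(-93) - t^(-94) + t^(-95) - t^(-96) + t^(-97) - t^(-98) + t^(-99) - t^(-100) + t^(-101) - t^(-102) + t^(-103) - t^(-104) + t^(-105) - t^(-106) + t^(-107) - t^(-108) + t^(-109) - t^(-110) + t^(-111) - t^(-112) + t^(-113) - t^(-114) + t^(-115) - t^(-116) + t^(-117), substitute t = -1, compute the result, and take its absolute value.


Step 1: The polynomial has 235 terms with alternating signs, exponents from 117 down to -117.
Step 2: Substitute t = -1. The i-th term has coefficient (-1)^i and exponent (m-i),
  so its value is (-1)^i * (-1)^(m-i) = (-1)^m = -1 for every i.
Step 3: All 235 terms equal -1, so Delta(-1) = 235 * (-1) = -235
Step 4: |Delta(-1)| = 235

235
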